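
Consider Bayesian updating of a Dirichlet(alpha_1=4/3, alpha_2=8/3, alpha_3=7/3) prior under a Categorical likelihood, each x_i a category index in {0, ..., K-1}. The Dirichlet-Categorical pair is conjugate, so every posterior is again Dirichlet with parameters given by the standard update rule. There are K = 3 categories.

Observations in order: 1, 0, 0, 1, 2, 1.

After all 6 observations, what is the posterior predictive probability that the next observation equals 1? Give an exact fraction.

obs 1: x=1 → posterior Dirichlet(4/3, 11/3, 7/3)
obs 2: x=0 → posterior Dirichlet(7/3, 11/3, 7/3)
obs 3: x=0 → posterior Dirichlet(10/3, 11/3, 7/3)
obs 4: x=1 → posterior Dirichlet(10/3, 14/3, 7/3)
obs 5: x=2 → posterior Dirichlet(10/3, 14/3, 10/3)
obs 6: x=1 → posterior Dirichlet(10/3, 17/3, 10/3)

17/37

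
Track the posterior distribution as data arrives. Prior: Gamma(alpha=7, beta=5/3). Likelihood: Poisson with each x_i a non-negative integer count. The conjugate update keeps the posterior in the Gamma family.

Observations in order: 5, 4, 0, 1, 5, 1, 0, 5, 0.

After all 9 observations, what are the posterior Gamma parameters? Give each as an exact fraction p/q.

alpha=28, beta=32/3

obs 1: x=5 → posterior Gamma(12, 8/3)
obs 2: x=4 → posterior Gamma(16, 11/3)
obs 3: x=0 → posterior Gamma(16, 14/3)
obs 4: x=1 → posterior Gamma(17, 17/3)
obs 5: x=5 → posterior Gamma(22, 20/3)
obs 6: x=1 → posterior Gamma(23, 23/3)
obs 7: x=0 → posterior Gamma(23, 26/3)
obs 8: x=5 → posterior Gamma(28, 29/3)
obs 9: x=0 → posterior Gamma(28, 32/3)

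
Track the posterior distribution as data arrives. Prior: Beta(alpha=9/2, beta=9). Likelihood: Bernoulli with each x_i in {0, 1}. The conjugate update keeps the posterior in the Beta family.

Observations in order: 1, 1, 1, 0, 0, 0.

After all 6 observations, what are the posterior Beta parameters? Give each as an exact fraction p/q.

obs 1: x=1 → posterior Beta(11/2, 9)
obs 2: x=1 → posterior Beta(13/2, 9)
obs 3: x=1 → posterior Beta(15/2, 9)
obs 4: x=0 → posterior Beta(15/2, 10)
obs 5: x=0 → posterior Beta(15/2, 11)
obs 6: x=0 → posterior Beta(15/2, 12)

alpha=15/2, beta=12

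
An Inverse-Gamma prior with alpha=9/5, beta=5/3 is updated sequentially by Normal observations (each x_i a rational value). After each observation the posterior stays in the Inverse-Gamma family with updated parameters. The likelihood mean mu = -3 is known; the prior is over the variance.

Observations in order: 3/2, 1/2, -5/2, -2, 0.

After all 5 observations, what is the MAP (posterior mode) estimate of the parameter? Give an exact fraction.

obs 1: x=3/2 → posterior Inverse-Gamma(23/10, 283/24)
obs 2: x=1/2 → posterior Inverse-Gamma(14/5, 215/12)
obs 3: x=-5/2 → posterior Inverse-Gamma(33/10, 433/24)
obs 4: x=-2 → posterior Inverse-Gamma(19/5, 445/24)
obs 5: x=0 → posterior Inverse-Gamma(43/10, 553/24)

2765/636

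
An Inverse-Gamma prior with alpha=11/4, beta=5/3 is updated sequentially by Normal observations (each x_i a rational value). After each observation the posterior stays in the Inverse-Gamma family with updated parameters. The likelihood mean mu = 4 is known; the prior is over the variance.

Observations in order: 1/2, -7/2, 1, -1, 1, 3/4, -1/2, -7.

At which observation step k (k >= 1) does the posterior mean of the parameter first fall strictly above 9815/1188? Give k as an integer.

obs 1: x=1/2 → posterior Inverse-Gamma(13/4, 187/24)
obs 2: x=-7/2 → posterior Inverse-Gamma(15/4, 431/12)
obs 3: x=1 → posterior Inverse-Gamma(17/4, 485/12)
obs 4: x=-1 → posterior Inverse-Gamma(19/4, 635/12)
obs 5: x=1 → posterior Inverse-Gamma(21/4, 689/12)
obs 6: x=3/4 → posterior Inverse-Gamma(23/4, 6019/96)
obs 7: x=-1/2 → posterior Inverse-Gamma(25/4, 6991/96)
obs 8: x=-7 → posterior Inverse-Gamma(27/4, 12799/96)

k = 2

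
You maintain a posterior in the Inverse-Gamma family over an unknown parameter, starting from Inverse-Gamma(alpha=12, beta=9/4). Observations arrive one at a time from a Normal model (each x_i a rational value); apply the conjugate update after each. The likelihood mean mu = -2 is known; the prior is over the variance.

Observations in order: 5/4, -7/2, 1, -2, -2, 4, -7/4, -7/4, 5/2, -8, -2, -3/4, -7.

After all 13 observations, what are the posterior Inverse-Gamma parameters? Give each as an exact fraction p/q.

alpha=37/2, beta=581/8

obs 1: x=5/4 → posterior Inverse-Gamma(25/2, 241/32)
obs 2: x=-7/2 → posterior Inverse-Gamma(13, 277/32)
obs 3: x=1 → posterior Inverse-Gamma(27/2, 421/32)
obs 4: x=-2 → posterior Inverse-Gamma(14, 421/32)
obs 5: x=-2 → posterior Inverse-Gamma(29/2, 421/32)
obs 6: x=4 → posterior Inverse-Gamma(15, 997/32)
obs 7: x=-7/4 → posterior Inverse-Gamma(31/2, 499/16)
obs 8: x=-7/4 → posterior Inverse-Gamma(16, 999/32)
obs 9: x=5/2 → posterior Inverse-Gamma(33/2, 1323/32)
obs 10: x=-8 → posterior Inverse-Gamma(17, 1899/32)
obs 11: x=-2 → posterior Inverse-Gamma(35/2, 1899/32)
obs 12: x=-3/4 → posterior Inverse-Gamma(18, 481/8)
obs 13: x=-7 → posterior Inverse-Gamma(37/2, 581/8)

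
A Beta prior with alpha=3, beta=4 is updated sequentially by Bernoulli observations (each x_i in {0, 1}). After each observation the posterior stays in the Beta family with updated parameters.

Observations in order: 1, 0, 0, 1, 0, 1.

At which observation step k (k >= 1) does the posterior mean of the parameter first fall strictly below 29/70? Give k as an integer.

obs 1: x=1 → posterior Beta(4, 4)
obs 2: x=0 → posterior Beta(4, 5)
obs 3: x=0 → posterior Beta(4, 6)
obs 4: x=1 → posterior Beta(5, 6)
obs 5: x=0 → posterior Beta(5, 7)
obs 6: x=1 → posterior Beta(6, 7)

k = 3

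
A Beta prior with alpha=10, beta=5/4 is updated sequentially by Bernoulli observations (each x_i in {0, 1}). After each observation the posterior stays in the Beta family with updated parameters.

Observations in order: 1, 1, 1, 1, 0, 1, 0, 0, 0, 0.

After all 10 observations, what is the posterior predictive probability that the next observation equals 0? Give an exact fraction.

5/17

obs 1: x=1 → posterior Beta(11, 5/4)
obs 2: x=1 → posterior Beta(12, 5/4)
obs 3: x=1 → posterior Beta(13, 5/4)
obs 4: x=1 → posterior Beta(14, 5/4)
obs 5: x=0 → posterior Beta(14, 9/4)
obs 6: x=1 → posterior Beta(15, 9/4)
obs 7: x=0 → posterior Beta(15, 13/4)
obs 8: x=0 → posterior Beta(15, 17/4)
obs 9: x=0 → posterior Beta(15, 21/4)
obs 10: x=0 → posterior Beta(15, 25/4)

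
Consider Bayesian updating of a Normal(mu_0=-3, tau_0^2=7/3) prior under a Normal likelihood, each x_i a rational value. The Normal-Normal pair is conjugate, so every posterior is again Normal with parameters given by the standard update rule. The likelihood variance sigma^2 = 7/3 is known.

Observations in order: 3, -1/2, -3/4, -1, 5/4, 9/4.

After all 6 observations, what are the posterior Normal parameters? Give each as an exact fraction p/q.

obs 1: x=3 → posterior Normal(0, 7/6)
obs 2: x=-1/2 → posterior Normal(-1/6, 7/9)
obs 3: x=-3/4 → posterior Normal(-5/16, 7/12)
obs 4: x=-1 → posterior Normal(-9/20, 7/15)
obs 5: x=5/4 → posterior Normal(-1/6, 7/18)
obs 6: x=9/4 → posterior Normal(5/28, 1/3)

mu_0=5/28, tau_0^2=1/3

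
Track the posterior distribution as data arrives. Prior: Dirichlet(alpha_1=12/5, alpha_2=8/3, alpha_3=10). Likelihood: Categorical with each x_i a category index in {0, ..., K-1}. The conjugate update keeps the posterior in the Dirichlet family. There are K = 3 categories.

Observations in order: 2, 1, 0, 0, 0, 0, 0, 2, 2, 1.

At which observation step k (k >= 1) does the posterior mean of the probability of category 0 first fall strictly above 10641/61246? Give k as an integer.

k = 3

obs 1: x=2 → posterior Dirichlet(12/5, 8/3, 11)
obs 2: x=1 → posterior Dirichlet(12/5, 11/3, 11)
obs 3: x=0 → posterior Dirichlet(17/5, 11/3, 11)
obs 4: x=0 → posterior Dirichlet(22/5, 11/3, 11)
obs 5: x=0 → posterior Dirichlet(27/5, 11/3, 11)
obs 6: x=0 → posterior Dirichlet(32/5, 11/3, 11)
obs 7: x=0 → posterior Dirichlet(37/5, 11/3, 11)
obs 8: x=2 → posterior Dirichlet(37/5, 11/3, 12)
obs 9: x=2 → posterior Dirichlet(37/5, 11/3, 13)
obs 10: x=1 → posterior Dirichlet(37/5, 14/3, 13)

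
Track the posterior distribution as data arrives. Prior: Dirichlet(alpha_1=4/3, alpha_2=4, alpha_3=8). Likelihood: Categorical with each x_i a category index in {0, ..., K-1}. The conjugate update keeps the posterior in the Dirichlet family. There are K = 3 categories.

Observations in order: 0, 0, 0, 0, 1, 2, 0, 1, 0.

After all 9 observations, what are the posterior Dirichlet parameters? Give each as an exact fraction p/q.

obs 1: x=0 → posterior Dirichlet(7/3, 4, 8)
obs 2: x=0 → posterior Dirichlet(10/3, 4, 8)
obs 3: x=0 → posterior Dirichlet(13/3, 4, 8)
obs 4: x=0 → posterior Dirichlet(16/3, 4, 8)
obs 5: x=1 → posterior Dirichlet(16/3, 5, 8)
obs 6: x=2 → posterior Dirichlet(16/3, 5, 9)
obs 7: x=0 → posterior Dirichlet(19/3, 5, 9)
obs 8: x=1 → posterior Dirichlet(19/3, 6, 9)
obs 9: x=0 → posterior Dirichlet(22/3, 6, 9)

alpha_1=22/3, alpha_2=6, alpha_3=9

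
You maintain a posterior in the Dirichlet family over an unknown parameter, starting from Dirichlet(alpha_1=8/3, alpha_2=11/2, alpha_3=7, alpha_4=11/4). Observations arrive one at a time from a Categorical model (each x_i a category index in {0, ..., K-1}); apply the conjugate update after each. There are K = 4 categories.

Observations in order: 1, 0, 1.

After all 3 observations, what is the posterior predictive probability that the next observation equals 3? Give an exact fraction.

obs 1: x=1 → posterior Dirichlet(8/3, 13/2, 7, 11/4)
obs 2: x=0 → posterior Dirichlet(11/3, 13/2, 7, 11/4)
obs 3: x=1 → posterior Dirichlet(11/3, 15/2, 7, 11/4)

33/251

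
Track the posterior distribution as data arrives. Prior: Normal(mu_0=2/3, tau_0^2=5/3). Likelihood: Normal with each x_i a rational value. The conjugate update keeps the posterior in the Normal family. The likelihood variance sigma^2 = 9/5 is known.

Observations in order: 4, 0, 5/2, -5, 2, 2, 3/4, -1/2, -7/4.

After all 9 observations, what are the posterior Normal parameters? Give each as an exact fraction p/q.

obs 1: x=4 → posterior Normal(59/26, 45/52)
obs 2: x=0 → posterior Normal(118/77, 45/77)
obs 3: x=5/2 → posterior Normal(361/204, 15/34)
obs 4: x=-5 → posterior Normal(111/254, 45/127)
obs 5: x=2 → posterior Normal(211/304, 45/152)
obs 6: x=2 → posterior Normal(311/354, 15/59)
obs 7: x=3/4 → posterior Normal(697/808, 45/202)
obs 8: x=-1/2 → posterior Normal(647/908, 45/227)
obs 9: x=-7/4 → posterior Normal(59/126, 5/28)

mu_0=59/126, tau_0^2=5/28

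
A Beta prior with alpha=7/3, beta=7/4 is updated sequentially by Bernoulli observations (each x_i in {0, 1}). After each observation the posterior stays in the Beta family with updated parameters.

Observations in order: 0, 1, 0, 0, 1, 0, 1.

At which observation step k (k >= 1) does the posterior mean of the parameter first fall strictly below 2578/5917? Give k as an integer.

k = 4

obs 1: x=0 → posterior Beta(7/3, 11/4)
obs 2: x=1 → posterior Beta(10/3, 11/4)
obs 3: x=0 → posterior Beta(10/3, 15/4)
obs 4: x=0 → posterior Beta(10/3, 19/4)
obs 5: x=1 → posterior Beta(13/3, 19/4)
obs 6: x=0 → posterior Beta(13/3, 23/4)
obs 7: x=1 → posterior Beta(16/3, 23/4)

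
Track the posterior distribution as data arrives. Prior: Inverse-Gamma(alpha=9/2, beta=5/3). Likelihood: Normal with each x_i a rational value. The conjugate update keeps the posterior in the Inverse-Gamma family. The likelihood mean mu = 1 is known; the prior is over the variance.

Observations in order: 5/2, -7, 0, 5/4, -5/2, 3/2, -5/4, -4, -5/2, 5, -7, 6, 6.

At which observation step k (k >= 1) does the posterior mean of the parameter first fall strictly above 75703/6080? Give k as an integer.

obs 1: x=5/2 → posterior Inverse-Gamma(5, 67/24)
obs 2: x=-7 → posterior Inverse-Gamma(11/2, 835/24)
obs 3: x=0 → posterior Inverse-Gamma(6, 847/24)
obs 4: x=5/4 → posterior Inverse-Gamma(13/2, 3391/96)
obs 5: x=-5/2 → posterior Inverse-Gamma(7, 3979/96)
obs 6: x=3/2 → posterior Inverse-Gamma(15/2, 3991/96)
obs 7: x=-5/4 → posterior Inverse-Gamma(8, 2117/48)
obs 8: x=-4 → posterior Inverse-Gamma(17/2, 2717/48)
obs 9: x=-5/2 → posterior Inverse-Gamma(9, 3011/48)
obs 10: x=5 → posterior Inverse-Gamma(19/2, 3395/48)
obs 11: x=-7 → posterior Inverse-Gamma(10, 4931/48)
obs 12: x=6 → posterior Inverse-Gamma(21/2, 5531/48)
obs 13: x=6 → posterior Inverse-Gamma(11, 6131/48)

k = 13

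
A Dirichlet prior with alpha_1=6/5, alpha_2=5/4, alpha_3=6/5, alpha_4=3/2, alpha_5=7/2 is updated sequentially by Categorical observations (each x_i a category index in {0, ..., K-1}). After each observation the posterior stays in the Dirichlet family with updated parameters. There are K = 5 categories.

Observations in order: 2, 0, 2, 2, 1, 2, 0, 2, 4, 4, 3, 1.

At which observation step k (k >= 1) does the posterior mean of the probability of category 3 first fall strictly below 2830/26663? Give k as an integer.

obs 1: x=2 → posterior Dirichlet(6/5, 5/4, 11/5, 3/2, 7/2)
obs 2: x=0 → posterior Dirichlet(11/5, 5/4, 11/5, 3/2, 7/2)
obs 3: x=2 → posterior Dirichlet(11/5, 5/4, 16/5, 3/2, 7/2)
obs 4: x=2 → posterior Dirichlet(11/5, 5/4, 21/5, 3/2, 7/2)
obs 5: x=1 → posterior Dirichlet(11/5, 9/4, 21/5, 3/2, 7/2)
obs 6: x=2 → posterior Dirichlet(11/5, 9/4, 26/5, 3/2, 7/2)
obs 7: x=0 → posterior Dirichlet(16/5, 9/4, 26/5, 3/2, 7/2)
obs 8: x=2 → posterior Dirichlet(16/5, 9/4, 31/5, 3/2, 7/2)
obs 9: x=4 → posterior Dirichlet(16/5, 9/4, 31/5, 3/2, 9/2)
obs 10: x=4 → posterior Dirichlet(16/5, 9/4, 31/5, 3/2, 11/2)
obs 11: x=3 → posterior Dirichlet(16/5, 9/4, 31/5, 5/2, 11/2)
obs 12: x=1 → posterior Dirichlet(16/5, 13/4, 31/5, 5/2, 11/2)

k = 6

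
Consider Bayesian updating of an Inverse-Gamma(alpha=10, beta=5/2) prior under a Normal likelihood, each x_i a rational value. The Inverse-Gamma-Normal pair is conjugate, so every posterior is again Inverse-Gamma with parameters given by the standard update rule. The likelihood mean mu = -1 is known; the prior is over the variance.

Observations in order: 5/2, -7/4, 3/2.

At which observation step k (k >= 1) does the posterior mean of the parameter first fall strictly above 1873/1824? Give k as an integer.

k = 3

obs 1: x=5/2 → posterior Inverse-Gamma(21/2, 69/8)
obs 2: x=-7/4 → posterior Inverse-Gamma(11, 285/32)
obs 3: x=3/2 → posterior Inverse-Gamma(23/2, 385/32)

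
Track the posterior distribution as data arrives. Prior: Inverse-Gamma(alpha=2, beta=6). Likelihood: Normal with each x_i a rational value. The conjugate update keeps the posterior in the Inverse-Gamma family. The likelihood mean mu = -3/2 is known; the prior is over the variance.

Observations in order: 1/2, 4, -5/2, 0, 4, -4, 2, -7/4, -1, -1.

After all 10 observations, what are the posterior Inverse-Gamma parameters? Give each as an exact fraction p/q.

alpha=7, beta=1581/32

obs 1: x=1/2 → posterior Inverse-Gamma(5/2, 8)
obs 2: x=4 → posterior Inverse-Gamma(3, 185/8)
obs 3: x=-5/2 → posterior Inverse-Gamma(7/2, 189/8)
obs 4: x=0 → posterior Inverse-Gamma(4, 99/4)
obs 5: x=4 → posterior Inverse-Gamma(9/2, 319/8)
obs 6: x=-4 → posterior Inverse-Gamma(5, 43)
obs 7: x=2 → posterior Inverse-Gamma(11/2, 393/8)
obs 8: x=-7/4 → posterior Inverse-Gamma(6, 1573/32)
obs 9: x=-1 → posterior Inverse-Gamma(13/2, 1577/32)
obs 10: x=-1 → posterior Inverse-Gamma(7, 1581/32)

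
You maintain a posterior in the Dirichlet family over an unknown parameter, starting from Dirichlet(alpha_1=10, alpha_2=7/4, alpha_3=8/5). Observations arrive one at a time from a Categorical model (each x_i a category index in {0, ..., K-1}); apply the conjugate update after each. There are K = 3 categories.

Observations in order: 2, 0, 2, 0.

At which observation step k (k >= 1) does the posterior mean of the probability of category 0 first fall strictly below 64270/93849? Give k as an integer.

k = 3

obs 1: x=2 → posterior Dirichlet(10, 7/4, 13/5)
obs 2: x=0 → posterior Dirichlet(11, 7/4, 13/5)
obs 3: x=2 → posterior Dirichlet(11, 7/4, 18/5)
obs 4: x=0 → posterior Dirichlet(12, 7/4, 18/5)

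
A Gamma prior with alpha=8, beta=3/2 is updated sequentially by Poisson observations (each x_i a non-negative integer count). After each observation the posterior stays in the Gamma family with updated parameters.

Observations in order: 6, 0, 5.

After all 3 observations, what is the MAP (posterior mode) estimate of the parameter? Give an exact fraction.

4

obs 1: x=6 → posterior Gamma(14, 5/2)
obs 2: x=0 → posterior Gamma(14, 7/2)
obs 3: x=5 → posterior Gamma(19, 9/2)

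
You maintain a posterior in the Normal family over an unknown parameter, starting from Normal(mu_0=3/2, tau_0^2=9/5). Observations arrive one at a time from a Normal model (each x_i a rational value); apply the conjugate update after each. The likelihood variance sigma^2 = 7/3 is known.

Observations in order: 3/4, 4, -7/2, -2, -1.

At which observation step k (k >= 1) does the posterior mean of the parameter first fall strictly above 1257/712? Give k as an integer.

k = 2

obs 1: x=3/4 → posterior Normal(291/248, 63/62)
obs 2: x=4 → posterior Normal(723/356, 63/89)
obs 3: x=-7/2 → posterior Normal(345/464, 63/116)
obs 4: x=-2 → posterior Normal(129/572, 63/143)
obs 5: x=-1 → posterior Normal(21/680, 63/170)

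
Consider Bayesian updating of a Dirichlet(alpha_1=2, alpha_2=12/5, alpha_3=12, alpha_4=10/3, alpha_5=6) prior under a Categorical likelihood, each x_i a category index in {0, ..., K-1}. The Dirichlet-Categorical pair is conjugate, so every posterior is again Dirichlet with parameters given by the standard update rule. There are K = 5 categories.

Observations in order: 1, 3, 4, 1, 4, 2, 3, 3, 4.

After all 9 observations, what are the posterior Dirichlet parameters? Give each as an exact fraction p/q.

obs 1: x=1 → posterior Dirichlet(2, 17/5, 12, 10/3, 6)
obs 2: x=3 → posterior Dirichlet(2, 17/5, 12, 13/3, 6)
obs 3: x=4 → posterior Dirichlet(2, 17/5, 12, 13/3, 7)
obs 4: x=1 → posterior Dirichlet(2, 22/5, 12, 13/3, 7)
obs 5: x=4 → posterior Dirichlet(2, 22/5, 12, 13/3, 8)
obs 6: x=2 → posterior Dirichlet(2, 22/5, 13, 13/3, 8)
obs 7: x=3 → posterior Dirichlet(2, 22/5, 13, 16/3, 8)
obs 8: x=3 → posterior Dirichlet(2, 22/5, 13, 19/3, 8)
obs 9: x=4 → posterior Dirichlet(2, 22/5, 13, 19/3, 9)

alpha_1=2, alpha_2=22/5, alpha_3=13, alpha_4=19/3, alpha_5=9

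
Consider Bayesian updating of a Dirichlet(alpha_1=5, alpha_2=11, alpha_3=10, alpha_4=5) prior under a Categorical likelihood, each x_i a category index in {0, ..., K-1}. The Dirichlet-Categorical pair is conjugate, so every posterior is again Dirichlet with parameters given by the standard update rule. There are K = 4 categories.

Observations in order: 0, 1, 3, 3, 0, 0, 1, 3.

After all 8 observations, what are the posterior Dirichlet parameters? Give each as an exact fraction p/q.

obs 1: x=0 → posterior Dirichlet(6, 11, 10, 5)
obs 2: x=1 → posterior Dirichlet(6, 12, 10, 5)
obs 3: x=3 → posterior Dirichlet(6, 12, 10, 6)
obs 4: x=3 → posterior Dirichlet(6, 12, 10, 7)
obs 5: x=0 → posterior Dirichlet(7, 12, 10, 7)
obs 6: x=0 → posterior Dirichlet(8, 12, 10, 7)
obs 7: x=1 → posterior Dirichlet(8, 13, 10, 7)
obs 8: x=3 → posterior Dirichlet(8, 13, 10, 8)

alpha_1=8, alpha_2=13, alpha_3=10, alpha_4=8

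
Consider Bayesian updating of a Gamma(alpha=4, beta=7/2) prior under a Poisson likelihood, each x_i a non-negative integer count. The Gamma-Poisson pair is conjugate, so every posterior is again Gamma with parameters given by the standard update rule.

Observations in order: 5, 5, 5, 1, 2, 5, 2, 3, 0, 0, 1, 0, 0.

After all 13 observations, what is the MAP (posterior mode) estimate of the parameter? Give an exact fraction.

64/33

obs 1: x=5 → posterior Gamma(9, 9/2)
obs 2: x=5 → posterior Gamma(14, 11/2)
obs 3: x=5 → posterior Gamma(19, 13/2)
obs 4: x=1 → posterior Gamma(20, 15/2)
obs 5: x=2 → posterior Gamma(22, 17/2)
obs 6: x=5 → posterior Gamma(27, 19/2)
obs 7: x=2 → posterior Gamma(29, 21/2)
obs 8: x=3 → posterior Gamma(32, 23/2)
obs 9: x=0 → posterior Gamma(32, 25/2)
obs 10: x=0 → posterior Gamma(32, 27/2)
obs 11: x=1 → posterior Gamma(33, 29/2)
obs 12: x=0 → posterior Gamma(33, 31/2)
obs 13: x=0 → posterior Gamma(33, 33/2)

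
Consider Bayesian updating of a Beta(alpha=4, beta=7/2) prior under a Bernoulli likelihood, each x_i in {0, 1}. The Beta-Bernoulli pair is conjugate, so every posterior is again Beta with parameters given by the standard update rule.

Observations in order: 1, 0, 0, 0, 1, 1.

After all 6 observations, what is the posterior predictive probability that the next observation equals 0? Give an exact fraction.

obs 1: x=1 → posterior Beta(5, 7/2)
obs 2: x=0 → posterior Beta(5, 9/2)
obs 3: x=0 → posterior Beta(5, 11/2)
obs 4: x=0 → posterior Beta(5, 13/2)
obs 5: x=1 → posterior Beta(6, 13/2)
obs 6: x=1 → posterior Beta(7, 13/2)

13/27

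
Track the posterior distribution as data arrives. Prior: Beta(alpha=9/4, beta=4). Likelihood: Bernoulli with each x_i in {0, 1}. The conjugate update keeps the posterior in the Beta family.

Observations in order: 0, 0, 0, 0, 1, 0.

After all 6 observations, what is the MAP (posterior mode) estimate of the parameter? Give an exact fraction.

obs 1: x=0 → posterior Beta(9/4, 5)
obs 2: x=0 → posterior Beta(9/4, 6)
obs 3: x=0 → posterior Beta(9/4, 7)
obs 4: x=0 → posterior Beta(9/4, 8)
obs 5: x=1 → posterior Beta(13/4, 8)
obs 6: x=0 → posterior Beta(13/4, 9)

9/41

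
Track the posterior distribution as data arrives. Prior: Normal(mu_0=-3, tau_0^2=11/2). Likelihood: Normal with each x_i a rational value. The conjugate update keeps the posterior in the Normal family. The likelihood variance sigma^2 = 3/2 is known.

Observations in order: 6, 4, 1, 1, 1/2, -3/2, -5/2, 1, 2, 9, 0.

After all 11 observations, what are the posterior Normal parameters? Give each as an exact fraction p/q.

mu_0=433/248, tau_0^2=33/248

obs 1: x=6 → posterior Normal(57/14, 33/28)
obs 2: x=4 → posterior Normal(101/25, 33/50)
obs 3: x=1 → posterior Normal(28/9, 11/24)
obs 4: x=1 → posterior Normal(123/47, 33/94)
obs 5: x=1/2 → posterior Normal(257/116, 33/116)
obs 6: x=-3/2 → posterior Normal(112/69, 11/46)
obs 7: x=-5/2 → posterior Normal(169/160, 33/160)
obs 8: x=1 → posterior Normal(191/182, 33/182)
obs 9: x=2 → posterior Normal(235/204, 11/68)
obs 10: x=9 → posterior Normal(433/226, 33/226)
obs 11: x=0 → posterior Normal(433/248, 33/248)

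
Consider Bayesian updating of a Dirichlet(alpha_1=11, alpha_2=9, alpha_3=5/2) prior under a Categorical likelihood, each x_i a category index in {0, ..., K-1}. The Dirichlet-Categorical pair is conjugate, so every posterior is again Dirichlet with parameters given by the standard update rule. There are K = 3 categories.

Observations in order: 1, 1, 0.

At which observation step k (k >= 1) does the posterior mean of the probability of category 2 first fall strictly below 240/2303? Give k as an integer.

k = 2

obs 1: x=1 → posterior Dirichlet(11, 10, 5/2)
obs 2: x=1 → posterior Dirichlet(11, 11, 5/2)
obs 3: x=0 → posterior Dirichlet(12, 11, 5/2)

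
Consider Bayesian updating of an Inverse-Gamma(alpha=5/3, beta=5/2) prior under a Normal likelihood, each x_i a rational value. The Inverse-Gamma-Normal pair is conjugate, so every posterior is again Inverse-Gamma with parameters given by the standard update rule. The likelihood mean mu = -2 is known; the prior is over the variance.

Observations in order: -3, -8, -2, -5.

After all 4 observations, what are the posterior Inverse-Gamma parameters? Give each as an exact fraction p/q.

obs 1: x=-3 → posterior Inverse-Gamma(13/6, 3)
obs 2: x=-8 → posterior Inverse-Gamma(8/3, 21)
obs 3: x=-2 → posterior Inverse-Gamma(19/6, 21)
obs 4: x=-5 → posterior Inverse-Gamma(11/3, 51/2)

alpha=11/3, beta=51/2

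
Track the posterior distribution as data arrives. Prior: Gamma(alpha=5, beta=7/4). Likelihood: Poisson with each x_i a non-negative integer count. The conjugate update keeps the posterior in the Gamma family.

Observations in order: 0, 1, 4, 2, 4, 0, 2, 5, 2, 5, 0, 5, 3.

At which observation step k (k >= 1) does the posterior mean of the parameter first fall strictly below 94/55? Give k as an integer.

k = 2

obs 1: x=0 → posterior Gamma(5, 11/4)
obs 2: x=1 → posterior Gamma(6, 15/4)
obs 3: x=4 → posterior Gamma(10, 19/4)
obs 4: x=2 → posterior Gamma(12, 23/4)
obs 5: x=4 → posterior Gamma(16, 27/4)
obs 6: x=0 → posterior Gamma(16, 31/4)
obs 7: x=2 → posterior Gamma(18, 35/4)
obs 8: x=5 → posterior Gamma(23, 39/4)
obs 9: x=2 → posterior Gamma(25, 43/4)
obs 10: x=5 → posterior Gamma(30, 47/4)
obs 11: x=0 → posterior Gamma(30, 51/4)
obs 12: x=5 → posterior Gamma(35, 55/4)
obs 13: x=3 → posterior Gamma(38, 59/4)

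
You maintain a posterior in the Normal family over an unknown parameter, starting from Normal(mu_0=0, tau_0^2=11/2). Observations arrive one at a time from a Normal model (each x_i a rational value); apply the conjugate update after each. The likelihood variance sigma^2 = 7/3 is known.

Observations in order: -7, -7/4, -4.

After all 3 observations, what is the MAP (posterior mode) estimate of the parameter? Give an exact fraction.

obs 1: x=-7 → posterior Normal(-231/47, 77/47)
obs 2: x=-7/4 → posterior Normal(-231/64, 77/80)
obs 3: x=-4 → posterior Normal(-1683/452, 77/113)

-1683/452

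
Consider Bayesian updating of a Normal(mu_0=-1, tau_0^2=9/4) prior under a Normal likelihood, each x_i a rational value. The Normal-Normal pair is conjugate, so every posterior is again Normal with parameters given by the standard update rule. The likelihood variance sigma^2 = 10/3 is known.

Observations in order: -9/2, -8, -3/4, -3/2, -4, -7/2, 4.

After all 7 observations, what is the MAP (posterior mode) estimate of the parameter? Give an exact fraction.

obs 1: x=-9/2 → posterior Normal(-323/134, 90/67)
obs 2: x=-8 → posterior Normal(-755/188, 45/47)
obs 3: x=-3/4 → posterior Normal(-1591/484, 90/121)
obs 4: x=-3/2 → posterior Normal(-1753/592, 45/74)
obs 5: x=-4 → posterior Normal(-437/140, 18/35)
obs 6: x=-7/2 → posterior Normal(-2563/808, 45/101)
obs 7: x=4 → posterior Normal(-2131/916, 90/229)

-2131/916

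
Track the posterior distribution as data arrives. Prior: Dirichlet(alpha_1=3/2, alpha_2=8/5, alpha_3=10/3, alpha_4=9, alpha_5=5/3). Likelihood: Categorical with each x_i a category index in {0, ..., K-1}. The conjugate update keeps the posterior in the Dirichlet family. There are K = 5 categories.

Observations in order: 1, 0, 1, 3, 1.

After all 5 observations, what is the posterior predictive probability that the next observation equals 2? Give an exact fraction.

100/663

obs 1: x=1 → posterior Dirichlet(3/2, 13/5, 10/3, 9, 5/3)
obs 2: x=0 → posterior Dirichlet(5/2, 13/5, 10/3, 9, 5/3)
obs 3: x=1 → posterior Dirichlet(5/2, 18/5, 10/3, 9, 5/3)
obs 4: x=3 → posterior Dirichlet(5/2, 18/5, 10/3, 10, 5/3)
obs 5: x=1 → posterior Dirichlet(5/2, 23/5, 10/3, 10, 5/3)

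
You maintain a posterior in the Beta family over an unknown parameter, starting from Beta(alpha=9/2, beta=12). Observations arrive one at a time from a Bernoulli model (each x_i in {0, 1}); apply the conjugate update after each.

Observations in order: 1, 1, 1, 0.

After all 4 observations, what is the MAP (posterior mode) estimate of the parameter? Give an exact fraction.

obs 1: x=1 → posterior Beta(11/2, 12)
obs 2: x=1 → posterior Beta(13/2, 12)
obs 3: x=1 → posterior Beta(15/2, 12)
obs 4: x=0 → posterior Beta(15/2, 13)

13/37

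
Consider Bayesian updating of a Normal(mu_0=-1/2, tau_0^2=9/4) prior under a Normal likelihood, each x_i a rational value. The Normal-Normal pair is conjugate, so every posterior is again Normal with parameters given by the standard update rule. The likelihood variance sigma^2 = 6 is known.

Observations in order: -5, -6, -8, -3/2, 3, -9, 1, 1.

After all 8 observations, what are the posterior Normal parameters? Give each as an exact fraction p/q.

obs 1: x=-5 → posterior Normal(-19/11, 18/11)
obs 2: x=-6 → posterior Normal(-37/14, 9/7)
obs 3: x=-8 → posterior Normal(-61/17, 18/17)
obs 4: x=-3/2 → posterior Normal(-131/40, 9/10)
obs 5: x=3 → posterior Normal(-113/46, 18/23)
obs 6: x=-9 → posterior Normal(-167/52, 9/13)
obs 7: x=1 → posterior Normal(-161/58, 18/29)
obs 8: x=1 → posterior Normal(-155/64, 9/16)

mu_0=-155/64, tau_0^2=9/16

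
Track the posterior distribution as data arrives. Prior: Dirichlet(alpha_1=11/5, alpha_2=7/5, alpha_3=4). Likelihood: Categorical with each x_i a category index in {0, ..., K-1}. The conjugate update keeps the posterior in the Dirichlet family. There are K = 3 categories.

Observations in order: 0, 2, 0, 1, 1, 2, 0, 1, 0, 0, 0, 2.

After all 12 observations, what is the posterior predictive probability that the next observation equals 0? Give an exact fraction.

obs 1: x=0 → posterior Dirichlet(16/5, 7/5, 4)
obs 2: x=2 → posterior Dirichlet(16/5, 7/5, 5)
obs 3: x=0 → posterior Dirichlet(21/5, 7/5, 5)
obs 4: x=1 → posterior Dirichlet(21/5, 12/5, 5)
obs 5: x=1 → posterior Dirichlet(21/5, 17/5, 5)
obs 6: x=2 → posterior Dirichlet(21/5, 17/5, 6)
obs 7: x=0 → posterior Dirichlet(26/5, 17/5, 6)
obs 8: x=1 → posterior Dirichlet(26/5, 22/5, 6)
obs 9: x=0 → posterior Dirichlet(31/5, 22/5, 6)
obs 10: x=0 → posterior Dirichlet(36/5, 22/5, 6)
obs 11: x=0 → posterior Dirichlet(41/5, 22/5, 6)
obs 12: x=2 → posterior Dirichlet(41/5, 22/5, 7)

41/98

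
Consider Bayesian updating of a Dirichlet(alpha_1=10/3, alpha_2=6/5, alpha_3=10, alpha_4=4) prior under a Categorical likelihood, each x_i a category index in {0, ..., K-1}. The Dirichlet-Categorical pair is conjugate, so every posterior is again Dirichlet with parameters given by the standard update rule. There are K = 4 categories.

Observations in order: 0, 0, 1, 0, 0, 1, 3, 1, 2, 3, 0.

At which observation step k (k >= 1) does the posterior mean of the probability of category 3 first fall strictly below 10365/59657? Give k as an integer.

obs 1: x=0 → posterior Dirichlet(13/3, 6/5, 10, 4)
obs 2: x=0 → posterior Dirichlet(16/3, 6/5, 10, 4)
obs 3: x=1 → posterior Dirichlet(16/3, 11/5, 10, 4)
obs 4: x=0 → posterior Dirichlet(19/3, 11/5, 10, 4)
obs 5: x=0 → posterior Dirichlet(22/3, 11/5, 10, 4)
obs 6: x=1 → posterior Dirichlet(22/3, 16/5, 10, 4)
obs 7: x=3 → posterior Dirichlet(22/3, 16/5, 10, 5)
obs 8: x=1 → posterior Dirichlet(22/3, 21/5, 10, 5)
obs 9: x=2 → posterior Dirichlet(22/3, 21/5, 11, 5)
obs 10: x=3 → posterior Dirichlet(22/3, 21/5, 11, 6)
obs 11: x=0 → posterior Dirichlet(25/3, 21/5, 11, 6)

k = 5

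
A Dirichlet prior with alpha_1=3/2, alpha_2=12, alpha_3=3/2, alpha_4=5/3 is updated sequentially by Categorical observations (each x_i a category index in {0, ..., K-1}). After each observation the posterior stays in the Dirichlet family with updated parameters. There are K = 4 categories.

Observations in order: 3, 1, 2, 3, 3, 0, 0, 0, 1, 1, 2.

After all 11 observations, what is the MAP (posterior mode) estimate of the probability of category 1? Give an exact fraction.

obs 1: x=3 → posterior Dirichlet(3/2, 12, 3/2, 8/3)
obs 2: x=1 → posterior Dirichlet(3/2, 13, 3/2, 8/3)
obs 3: x=2 → posterior Dirichlet(3/2, 13, 5/2, 8/3)
obs 4: x=3 → posterior Dirichlet(3/2, 13, 5/2, 11/3)
obs 5: x=3 → posterior Dirichlet(3/2, 13, 5/2, 14/3)
obs 6: x=0 → posterior Dirichlet(5/2, 13, 5/2, 14/3)
obs 7: x=0 → posterior Dirichlet(7/2, 13, 5/2, 14/3)
obs 8: x=0 → posterior Dirichlet(9/2, 13, 5/2, 14/3)
obs 9: x=1 → posterior Dirichlet(9/2, 14, 5/2, 14/3)
obs 10: x=1 → posterior Dirichlet(9/2, 15, 5/2, 14/3)
obs 11: x=2 → posterior Dirichlet(9/2, 15, 7/2, 14/3)

42/71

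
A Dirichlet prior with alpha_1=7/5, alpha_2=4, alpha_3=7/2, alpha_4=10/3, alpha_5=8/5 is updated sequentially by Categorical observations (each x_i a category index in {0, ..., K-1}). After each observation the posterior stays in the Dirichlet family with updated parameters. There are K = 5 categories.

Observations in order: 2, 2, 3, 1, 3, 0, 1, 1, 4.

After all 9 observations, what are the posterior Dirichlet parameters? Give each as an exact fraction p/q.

obs 1: x=2 → posterior Dirichlet(7/5, 4, 9/2, 10/3, 8/5)
obs 2: x=2 → posterior Dirichlet(7/5, 4, 11/2, 10/3, 8/5)
obs 3: x=3 → posterior Dirichlet(7/5, 4, 11/2, 13/3, 8/5)
obs 4: x=1 → posterior Dirichlet(7/5, 5, 11/2, 13/3, 8/5)
obs 5: x=3 → posterior Dirichlet(7/5, 5, 11/2, 16/3, 8/5)
obs 6: x=0 → posterior Dirichlet(12/5, 5, 11/2, 16/3, 8/5)
obs 7: x=1 → posterior Dirichlet(12/5, 6, 11/2, 16/3, 8/5)
obs 8: x=1 → posterior Dirichlet(12/5, 7, 11/2, 16/3, 8/5)
obs 9: x=4 → posterior Dirichlet(12/5, 7, 11/2, 16/3, 13/5)

alpha_1=12/5, alpha_2=7, alpha_3=11/2, alpha_4=16/3, alpha_5=13/5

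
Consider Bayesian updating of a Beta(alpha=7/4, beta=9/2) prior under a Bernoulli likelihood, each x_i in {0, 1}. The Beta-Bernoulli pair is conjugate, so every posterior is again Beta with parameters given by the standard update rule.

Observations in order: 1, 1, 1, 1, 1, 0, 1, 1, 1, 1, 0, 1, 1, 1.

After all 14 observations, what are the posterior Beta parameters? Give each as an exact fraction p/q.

alpha=55/4, beta=13/2

obs 1: x=1 → posterior Beta(11/4, 9/2)
obs 2: x=1 → posterior Beta(15/4, 9/2)
obs 3: x=1 → posterior Beta(19/4, 9/2)
obs 4: x=1 → posterior Beta(23/4, 9/2)
obs 5: x=1 → posterior Beta(27/4, 9/2)
obs 6: x=0 → posterior Beta(27/4, 11/2)
obs 7: x=1 → posterior Beta(31/4, 11/2)
obs 8: x=1 → posterior Beta(35/4, 11/2)
obs 9: x=1 → posterior Beta(39/4, 11/2)
obs 10: x=1 → posterior Beta(43/4, 11/2)
obs 11: x=0 → posterior Beta(43/4, 13/2)
obs 12: x=1 → posterior Beta(47/4, 13/2)
obs 13: x=1 → posterior Beta(51/4, 13/2)
obs 14: x=1 → posterior Beta(55/4, 13/2)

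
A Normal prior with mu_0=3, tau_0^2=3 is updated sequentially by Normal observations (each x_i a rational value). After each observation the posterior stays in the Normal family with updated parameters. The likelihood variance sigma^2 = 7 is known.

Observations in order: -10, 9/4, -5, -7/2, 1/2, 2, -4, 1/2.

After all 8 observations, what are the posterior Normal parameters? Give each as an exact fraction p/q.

mu_0=-123/124, tau_0^2=21/31

obs 1: x=-10 → posterior Normal(-9/10, 21/10)
obs 2: x=9/4 → posterior Normal(-9/52, 21/13)
obs 3: x=-5 → posterior Normal(-69/64, 21/16)
obs 4: x=-7/2 → posterior Normal(-111/76, 21/19)
obs 5: x=1/2 → posterior Normal(-105/88, 21/22)
obs 6: x=2 → posterior Normal(-81/100, 21/25)
obs 7: x=-4 → posterior Normal(-129/112, 3/4)
obs 8: x=1/2 → posterior Normal(-123/124, 21/31)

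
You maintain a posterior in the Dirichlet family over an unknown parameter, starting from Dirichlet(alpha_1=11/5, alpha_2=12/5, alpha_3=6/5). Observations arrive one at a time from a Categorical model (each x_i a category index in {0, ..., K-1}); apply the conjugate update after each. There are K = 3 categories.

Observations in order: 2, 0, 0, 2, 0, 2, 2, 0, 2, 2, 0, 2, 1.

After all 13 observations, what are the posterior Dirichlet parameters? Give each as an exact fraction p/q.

alpha_1=36/5, alpha_2=17/5, alpha_3=41/5

obs 1: x=2 → posterior Dirichlet(11/5, 12/5, 11/5)
obs 2: x=0 → posterior Dirichlet(16/5, 12/5, 11/5)
obs 3: x=0 → posterior Dirichlet(21/5, 12/5, 11/5)
obs 4: x=2 → posterior Dirichlet(21/5, 12/5, 16/5)
obs 5: x=0 → posterior Dirichlet(26/5, 12/5, 16/5)
obs 6: x=2 → posterior Dirichlet(26/5, 12/5, 21/5)
obs 7: x=2 → posterior Dirichlet(26/5, 12/5, 26/5)
obs 8: x=0 → posterior Dirichlet(31/5, 12/5, 26/5)
obs 9: x=2 → posterior Dirichlet(31/5, 12/5, 31/5)
obs 10: x=2 → posterior Dirichlet(31/5, 12/5, 36/5)
obs 11: x=0 → posterior Dirichlet(36/5, 12/5, 36/5)
obs 12: x=2 → posterior Dirichlet(36/5, 12/5, 41/5)
obs 13: x=1 → posterior Dirichlet(36/5, 17/5, 41/5)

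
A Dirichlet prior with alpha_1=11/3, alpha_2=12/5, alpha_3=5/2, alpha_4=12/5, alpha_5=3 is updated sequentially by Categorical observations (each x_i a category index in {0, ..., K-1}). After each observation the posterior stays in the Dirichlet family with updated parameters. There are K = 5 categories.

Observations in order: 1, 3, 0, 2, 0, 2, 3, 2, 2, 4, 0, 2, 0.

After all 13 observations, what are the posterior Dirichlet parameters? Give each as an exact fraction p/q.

alpha_1=23/3, alpha_2=17/5, alpha_3=15/2, alpha_4=22/5, alpha_5=4

obs 1: x=1 → posterior Dirichlet(11/3, 17/5, 5/2, 12/5, 3)
obs 2: x=3 → posterior Dirichlet(11/3, 17/5, 5/2, 17/5, 3)
obs 3: x=0 → posterior Dirichlet(14/3, 17/5, 5/2, 17/5, 3)
obs 4: x=2 → posterior Dirichlet(14/3, 17/5, 7/2, 17/5, 3)
obs 5: x=0 → posterior Dirichlet(17/3, 17/5, 7/2, 17/5, 3)
obs 6: x=2 → posterior Dirichlet(17/3, 17/5, 9/2, 17/5, 3)
obs 7: x=3 → posterior Dirichlet(17/3, 17/5, 9/2, 22/5, 3)
obs 8: x=2 → posterior Dirichlet(17/3, 17/5, 11/2, 22/5, 3)
obs 9: x=2 → posterior Dirichlet(17/3, 17/5, 13/2, 22/5, 3)
obs 10: x=4 → posterior Dirichlet(17/3, 17/5, 13/2, 22/5, 4)
obs 11: x=0 → posterior Dirichlet(20/3, 17/5, 13/2, 22/5, 4)
obs 12: x=2 → posterior Dirichlet(20/3, 17/5, 15/2, 22/5, 4)
obs 13: x=0 → posterior Dirichlet(23/3, 17/5, 15/2, 22/5, 4)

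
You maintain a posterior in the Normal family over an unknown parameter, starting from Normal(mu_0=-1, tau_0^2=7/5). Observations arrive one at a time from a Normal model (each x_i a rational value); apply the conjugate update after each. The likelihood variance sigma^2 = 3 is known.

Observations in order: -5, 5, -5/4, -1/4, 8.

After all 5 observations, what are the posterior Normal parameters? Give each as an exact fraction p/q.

obs 1: x=-5 → posterior Normal(-25/11, 21/22)
obs 2: x=5 → posterior Normal(-15/29, 21/29)
obs 3: x=-5/4 → posterior Normal(-95/144, 7/12)
obs 4: x=-1/4 → posterior Normal(-51/86, 21/43)
obs 5: x=8 → posterior Normal(61/100, 21/50)

mu_0=61/100, tau_0^2=21/50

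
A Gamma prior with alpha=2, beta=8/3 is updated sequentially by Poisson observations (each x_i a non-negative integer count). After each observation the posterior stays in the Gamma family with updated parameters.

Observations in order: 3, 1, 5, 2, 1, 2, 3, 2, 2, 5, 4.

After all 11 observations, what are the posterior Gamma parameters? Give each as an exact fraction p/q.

obs 1: x=3 → posterior Gamma(5, 11/3)
obs 2: x=1 → posterior Gamma(6, 14/3)
obs 3: x=5 → posterior Gamma(11, 17/3)
obs 4: x=2 → posterior Gamma(13, 20/3)
obs 5: x=1 → posterior Gamma(14, 23/3)
obs 6: x=2 → posterior Gamma(16, 26/3)
obs 7: x=3 → posterior Gamma(19, 29/3)
obs 8: x=2 → posterior Gamma(21, 32/3)
obs 9: x=2 → posterior Gamma(23, 35/3)
obs 10: x=5 → posterior Gamma(28, 38/3)
obs 11: x=4 → posterior Gamma(32, 41/3)

alpha=32, beta=41/3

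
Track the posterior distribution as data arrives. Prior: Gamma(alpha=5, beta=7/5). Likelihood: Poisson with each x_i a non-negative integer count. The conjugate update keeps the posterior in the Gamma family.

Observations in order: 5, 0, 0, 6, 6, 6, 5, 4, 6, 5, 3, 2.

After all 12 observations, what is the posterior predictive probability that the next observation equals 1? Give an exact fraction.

1604022356471335191853158423033459374072456335754250319010918574607190422931205566140754020289836555/19767639272283757754682216444475833542978877698527508586560101067812704152765674168588924035105030144

obs 1: x=5 → posterior Gamma(10, 12/5)
obs 2: x=0 → posterior Gamma(10, 17/5)
obs 3: x=0 → posterior Gamma(10, 22/5)
obs 4: x=6 → posterior Gamma(16, 27/5)
obs 5: x=6 → posterior Gamma(22, 32/5)
obs 6: x=6 → posterior Gamma(28, 37/5)
obs 7: x=5 → posterior Gamma(33, 42/5)
obs 8: x=4 → posterior Gamma(37, 47/5)
obs 9: x=6 → posterior Gamma(43, 52/5)
obs 10: x=5 → posterior Gamma(48, 57/5)
obs 11: x=3 → posterior Gamma(51, 62/5)
obs 12: x=2 → posterior Gamma(53, 67/5)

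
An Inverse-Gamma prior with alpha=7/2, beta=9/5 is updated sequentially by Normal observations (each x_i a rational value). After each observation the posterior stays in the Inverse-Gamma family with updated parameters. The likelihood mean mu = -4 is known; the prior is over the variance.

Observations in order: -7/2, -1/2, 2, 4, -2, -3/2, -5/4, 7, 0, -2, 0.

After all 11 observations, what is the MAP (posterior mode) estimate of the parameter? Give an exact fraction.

23273/1600

obs 1: x=-7/2 → posterior Inverse-Gamma(4, 77/40)
obs 2: x=-1/2 → posterior Inverse-Gamma(9/2, 161/20)
obs 3: x=2 → posterior Inverse-Gamma(5, 521/20)
obs 4: x=4 → posterior Inverse-Gamma(11/2, 1161/20)
obs 5: x=-2 → posterior Inverse-Gamma(6, 1201/20)
obs 6: x=-3/2 → posterior Inverse-Gamma(13/2, 2527/40)
obs 7: x=-5/4 → posterior Inverse-Gamma(7, 10713/160)
obs 8: x=7 → posterior Inverse-Gamma(15/2, 20393/160)
obs 9: x=0 → posterior Inverse-Gamma(8, 21673/160)
obs 10: x=-2 → posterior Inverse-Gamma(17/2, 21993/160)
obs 11: x=0 → posterior Inverse-Gamma(9, 23273/160)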